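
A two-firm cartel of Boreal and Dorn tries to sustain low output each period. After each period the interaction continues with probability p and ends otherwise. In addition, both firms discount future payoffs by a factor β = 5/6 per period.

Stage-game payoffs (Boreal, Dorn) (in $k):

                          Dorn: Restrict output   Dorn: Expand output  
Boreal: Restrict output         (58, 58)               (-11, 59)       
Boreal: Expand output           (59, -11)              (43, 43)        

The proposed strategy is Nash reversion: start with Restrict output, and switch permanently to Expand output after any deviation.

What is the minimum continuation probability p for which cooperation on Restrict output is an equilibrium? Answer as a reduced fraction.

Expected continuation weight on next period's payoff is β·p = 5/6·p, which plays the role of the discount factor.
Cooperation requires 5/6·p ≥ (59−58)/(59−43) = 1/16, hence p ≥ 3/40.

3/40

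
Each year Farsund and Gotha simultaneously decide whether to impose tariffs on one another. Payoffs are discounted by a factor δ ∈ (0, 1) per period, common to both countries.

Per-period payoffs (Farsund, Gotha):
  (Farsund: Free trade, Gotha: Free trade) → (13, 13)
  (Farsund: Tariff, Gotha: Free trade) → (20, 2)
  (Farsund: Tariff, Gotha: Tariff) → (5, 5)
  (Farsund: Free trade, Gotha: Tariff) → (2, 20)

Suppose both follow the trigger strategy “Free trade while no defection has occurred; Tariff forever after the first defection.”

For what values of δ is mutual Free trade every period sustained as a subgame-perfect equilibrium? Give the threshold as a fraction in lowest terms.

7/15

One-period gain from deviating is 20 − 13 = 7. The loss is 13 − 5 = 8 in every subsequent period, with present value 8·δ/(1−δ).
Deviation is unprofitable when 8·δ/(1−δ) ≥ 7, i.e. δ/(1−δ) ≥ 7/8.
Equivalently δ ≥ 7/(7+8) = 7/15.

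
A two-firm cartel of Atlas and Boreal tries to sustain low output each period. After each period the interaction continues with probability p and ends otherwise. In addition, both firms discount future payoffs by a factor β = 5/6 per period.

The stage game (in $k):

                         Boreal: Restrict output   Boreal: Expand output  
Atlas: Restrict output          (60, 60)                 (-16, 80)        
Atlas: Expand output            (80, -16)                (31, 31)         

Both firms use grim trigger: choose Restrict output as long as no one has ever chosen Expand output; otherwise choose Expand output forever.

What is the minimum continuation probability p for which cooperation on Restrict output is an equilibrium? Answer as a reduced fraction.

24/49

With continuation probability p and discount β, the effective per-period discount factor is βp.
Grim-trigger IC: βp ≥ (80−60)/(80−31) = 20/49.
So p ≥ (20/49)/(5/6) = 24/49.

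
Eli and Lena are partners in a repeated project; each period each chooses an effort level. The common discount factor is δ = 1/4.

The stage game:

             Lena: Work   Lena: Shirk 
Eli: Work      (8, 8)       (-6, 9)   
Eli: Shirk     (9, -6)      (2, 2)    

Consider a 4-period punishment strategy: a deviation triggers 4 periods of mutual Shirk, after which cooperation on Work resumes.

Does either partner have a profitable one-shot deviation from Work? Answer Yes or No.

No

IC: δ+…+δ^4 ≥ (9−8)/(8−2) = 1/6.
At δ = 1/4: partial sum = 0.3320 ≥ 0.1667. Cooperation sustainable.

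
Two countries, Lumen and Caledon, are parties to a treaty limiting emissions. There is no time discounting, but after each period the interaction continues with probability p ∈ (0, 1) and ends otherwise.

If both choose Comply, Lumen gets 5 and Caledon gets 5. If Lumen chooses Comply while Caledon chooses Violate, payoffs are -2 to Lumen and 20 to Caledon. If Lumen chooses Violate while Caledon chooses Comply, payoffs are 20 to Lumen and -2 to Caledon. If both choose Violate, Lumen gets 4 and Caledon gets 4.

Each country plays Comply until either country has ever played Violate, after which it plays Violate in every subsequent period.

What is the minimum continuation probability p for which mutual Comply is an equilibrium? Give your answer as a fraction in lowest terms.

With no time discounting, the continuation probability p plays the role of the discount factor.
Grim-trigger IC: 5/(1−p) ≥ 20 + 4p/(1−p) ⇒ p ≥ (20−5)/(20−4) = 15/16.

15/16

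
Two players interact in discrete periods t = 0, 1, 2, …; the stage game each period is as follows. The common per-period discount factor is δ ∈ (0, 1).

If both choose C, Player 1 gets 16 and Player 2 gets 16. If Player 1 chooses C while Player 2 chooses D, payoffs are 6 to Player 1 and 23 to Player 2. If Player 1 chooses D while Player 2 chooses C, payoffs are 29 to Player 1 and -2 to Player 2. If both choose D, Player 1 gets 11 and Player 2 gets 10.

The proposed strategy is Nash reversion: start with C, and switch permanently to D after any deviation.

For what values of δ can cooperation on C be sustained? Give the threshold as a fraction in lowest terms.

Player 1's threshold: (29−16)/(29−11) = 13/18.
Player 2's threshold: (23−16)/(23−10) = 7/13.
13/18 > 7/13, so Player 1 binds and δ* = 13/18.

13/18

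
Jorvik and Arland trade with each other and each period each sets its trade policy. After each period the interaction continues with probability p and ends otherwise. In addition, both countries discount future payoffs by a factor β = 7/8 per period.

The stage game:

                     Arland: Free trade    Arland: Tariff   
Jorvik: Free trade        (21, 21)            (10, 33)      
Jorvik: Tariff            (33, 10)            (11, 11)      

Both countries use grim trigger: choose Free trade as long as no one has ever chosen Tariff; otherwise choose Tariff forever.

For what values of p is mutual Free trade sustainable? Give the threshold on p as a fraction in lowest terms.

48/77

With continuation probability p and discount β, the effective per-period discount factor is βp.
Grim-trigger IC: βp ≥ (33−21)/(33−11) = 6/11.
So p ≥ (6/11)/(7/8) = 48/77.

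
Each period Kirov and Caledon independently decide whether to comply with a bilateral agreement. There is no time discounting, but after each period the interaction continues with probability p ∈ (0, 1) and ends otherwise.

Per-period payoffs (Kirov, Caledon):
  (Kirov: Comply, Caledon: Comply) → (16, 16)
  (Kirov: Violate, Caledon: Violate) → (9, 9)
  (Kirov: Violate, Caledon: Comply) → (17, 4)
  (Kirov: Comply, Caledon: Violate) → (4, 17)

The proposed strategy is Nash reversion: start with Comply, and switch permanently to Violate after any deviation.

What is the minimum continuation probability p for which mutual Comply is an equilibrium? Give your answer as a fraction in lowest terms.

1/8

With no time discounting, the continuation probability p plays the role of the discount factor.
Grim-trigger IC: 16/(1−p) ≥ 17 + 9p/(1−p) ⇒ p ≥ (17−16)/(17−9) = 1/8.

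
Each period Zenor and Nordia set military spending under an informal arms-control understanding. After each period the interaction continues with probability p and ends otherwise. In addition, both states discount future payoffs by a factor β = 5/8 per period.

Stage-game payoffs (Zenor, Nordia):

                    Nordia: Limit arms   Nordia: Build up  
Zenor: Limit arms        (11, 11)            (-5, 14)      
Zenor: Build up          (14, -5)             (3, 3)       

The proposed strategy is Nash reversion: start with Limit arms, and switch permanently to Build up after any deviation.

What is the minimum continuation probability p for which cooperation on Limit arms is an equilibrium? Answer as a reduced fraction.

Expected continuation weight on next period's payoff is β·p = 5/8·p, which plays the role of the discount factor.
Cooperation requires 5/8·p ≥ (14−11)/(14−3) = 3/11, hence p ≥ 24/55.

24/55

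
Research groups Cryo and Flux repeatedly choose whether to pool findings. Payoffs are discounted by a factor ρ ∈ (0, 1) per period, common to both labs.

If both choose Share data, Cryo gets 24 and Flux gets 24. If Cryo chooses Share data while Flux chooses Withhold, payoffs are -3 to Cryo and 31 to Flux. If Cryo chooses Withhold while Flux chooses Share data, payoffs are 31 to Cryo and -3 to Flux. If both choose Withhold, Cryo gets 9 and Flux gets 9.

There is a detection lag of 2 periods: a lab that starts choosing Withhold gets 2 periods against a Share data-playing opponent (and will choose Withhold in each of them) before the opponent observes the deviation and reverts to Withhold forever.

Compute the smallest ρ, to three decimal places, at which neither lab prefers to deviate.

A deviator earns 31 for 2 periods, then 9 forever; cooperating earns 24 forever. Multiplying the IC by (1−ρ):
24 ≥ 31(1−ρ^2) + 9ρ^2, so 22·ρ^2 ≥ 7 and ρ^2 ≥ 7/22.
ρ ≥ (7/22)^(1/2) ≈ 0.564.

0.564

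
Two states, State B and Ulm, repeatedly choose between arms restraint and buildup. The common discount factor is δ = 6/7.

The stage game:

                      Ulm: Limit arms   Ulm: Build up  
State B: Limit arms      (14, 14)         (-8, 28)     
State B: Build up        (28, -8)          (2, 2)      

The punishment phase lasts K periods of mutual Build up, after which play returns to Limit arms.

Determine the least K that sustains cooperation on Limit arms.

IC: δ(1−δ^K)/(1−δ) ≥ (28−14)/(14−2) = 7/6.
With δ = 6/7: need 1 − δ^K ≥ 7/6·(1−6/7)/(6/7), i.e. δ^K ≤ 0.8056.
Since (6/7)^1 = 0.8571 and (6/7)^2 = 0.7347, the smallest such K is 2.

2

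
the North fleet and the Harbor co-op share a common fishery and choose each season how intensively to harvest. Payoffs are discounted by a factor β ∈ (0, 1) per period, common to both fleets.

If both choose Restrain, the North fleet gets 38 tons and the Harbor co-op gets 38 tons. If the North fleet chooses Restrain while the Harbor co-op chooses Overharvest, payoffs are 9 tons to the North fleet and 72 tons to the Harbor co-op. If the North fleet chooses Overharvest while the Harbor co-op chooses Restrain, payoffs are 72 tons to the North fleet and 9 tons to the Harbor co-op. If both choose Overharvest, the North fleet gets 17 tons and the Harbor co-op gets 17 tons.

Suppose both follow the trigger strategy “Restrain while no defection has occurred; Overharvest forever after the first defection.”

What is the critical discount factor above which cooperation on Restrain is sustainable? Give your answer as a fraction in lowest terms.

Under grim trigger the critical discount factor is (T−C)/(T−P) with T = 72, C = 38, P = 17.
β* = (72−38)/(72−17) = 34/55.

34/55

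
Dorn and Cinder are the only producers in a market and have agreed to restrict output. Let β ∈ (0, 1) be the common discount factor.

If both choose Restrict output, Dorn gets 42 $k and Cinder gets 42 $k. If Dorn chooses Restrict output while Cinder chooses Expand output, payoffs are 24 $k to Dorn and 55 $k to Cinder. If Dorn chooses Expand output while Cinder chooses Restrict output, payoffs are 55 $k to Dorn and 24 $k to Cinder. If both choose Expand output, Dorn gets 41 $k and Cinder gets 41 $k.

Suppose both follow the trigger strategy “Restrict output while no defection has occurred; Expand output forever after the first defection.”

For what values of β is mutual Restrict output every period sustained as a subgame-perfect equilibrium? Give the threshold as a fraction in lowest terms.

42/(1−β) ≥ 55 + 41β/(1−β)
42 ≥ 55 − 14β
β ≥ 13/14.

13/14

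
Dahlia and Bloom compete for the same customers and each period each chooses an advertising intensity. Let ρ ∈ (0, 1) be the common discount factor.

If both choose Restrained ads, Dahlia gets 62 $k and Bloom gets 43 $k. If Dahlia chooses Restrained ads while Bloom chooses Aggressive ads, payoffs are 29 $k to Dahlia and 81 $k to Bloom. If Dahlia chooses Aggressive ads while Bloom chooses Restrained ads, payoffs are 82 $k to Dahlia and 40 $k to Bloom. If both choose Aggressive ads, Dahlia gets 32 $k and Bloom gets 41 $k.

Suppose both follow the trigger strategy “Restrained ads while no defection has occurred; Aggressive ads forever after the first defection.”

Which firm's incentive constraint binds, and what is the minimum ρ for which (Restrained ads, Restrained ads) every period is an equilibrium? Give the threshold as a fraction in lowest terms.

Dahlia's threshold: (82−62)/(82−32) = 2/5.
Bloom's threshold: (81−43)/(81−41) = 19/20.
2/5 < 19/20, so Bloom binds and ρ* = 19/20.

Bloom; ρ ≥ 19/20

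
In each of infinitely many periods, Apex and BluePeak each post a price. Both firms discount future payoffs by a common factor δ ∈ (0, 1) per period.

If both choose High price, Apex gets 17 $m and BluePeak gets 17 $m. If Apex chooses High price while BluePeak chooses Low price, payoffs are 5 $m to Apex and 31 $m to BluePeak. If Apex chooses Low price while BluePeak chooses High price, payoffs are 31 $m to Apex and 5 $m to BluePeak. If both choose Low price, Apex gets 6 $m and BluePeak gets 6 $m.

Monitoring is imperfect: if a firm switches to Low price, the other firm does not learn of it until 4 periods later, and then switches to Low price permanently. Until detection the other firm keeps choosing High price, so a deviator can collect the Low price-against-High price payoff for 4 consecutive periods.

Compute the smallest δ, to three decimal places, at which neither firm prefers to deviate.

0.865

A deviator earns 31 for 4 periods, then 6 forever; cooperating earns 17 forever. Multiplying the IC by (1−δ):
17 ≥ 31(1−δ^4) + 6δ^4, so 25·δ^4 ≥ 14 and δ^4 ≥ 14/25.
δ ≥ (14/25)^(1/4) ≈ 0.865.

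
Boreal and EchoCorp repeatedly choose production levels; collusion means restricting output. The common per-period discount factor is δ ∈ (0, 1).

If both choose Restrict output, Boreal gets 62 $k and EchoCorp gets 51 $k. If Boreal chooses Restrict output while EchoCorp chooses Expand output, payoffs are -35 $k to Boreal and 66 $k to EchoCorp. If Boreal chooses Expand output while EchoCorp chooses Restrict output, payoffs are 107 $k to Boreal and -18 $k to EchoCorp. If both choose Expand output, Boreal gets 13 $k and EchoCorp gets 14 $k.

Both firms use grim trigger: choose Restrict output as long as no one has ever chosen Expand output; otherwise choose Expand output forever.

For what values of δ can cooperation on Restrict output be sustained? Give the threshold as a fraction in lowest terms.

45/94

For Boreal: deviation gain 107−62 = 45, per-period punishment loss 62−13 = 49. IC gives δ ≥ 45/94.
For EchoCorp: gain 15, loss 37 per period, so δ ≥ 15/52.
The tighter constraint is Boreal's, so cooperation needs δ ≥ 45/94.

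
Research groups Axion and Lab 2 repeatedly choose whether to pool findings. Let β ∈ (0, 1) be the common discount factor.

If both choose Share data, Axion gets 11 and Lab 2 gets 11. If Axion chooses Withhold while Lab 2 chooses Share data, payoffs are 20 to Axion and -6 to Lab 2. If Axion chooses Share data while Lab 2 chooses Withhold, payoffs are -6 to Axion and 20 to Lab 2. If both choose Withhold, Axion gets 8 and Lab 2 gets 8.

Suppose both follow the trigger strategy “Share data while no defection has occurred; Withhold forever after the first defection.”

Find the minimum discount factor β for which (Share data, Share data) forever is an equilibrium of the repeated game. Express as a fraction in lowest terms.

3/4

Cooperation forever yields 11 each period: 11/(1−β).
Deviating yields 20 once, then 8 forever: 20 + 8β/(1−β).
No profitable deviation requires 11/(1−β) ≥ 20 + 8β/(1−β).
Multiplying by (1−β): 11 ≥ 20(1−β) + 8β = 20 − 12β.
So 12β ≥ 9, i.e. β ≥ 9/12 = 3/4.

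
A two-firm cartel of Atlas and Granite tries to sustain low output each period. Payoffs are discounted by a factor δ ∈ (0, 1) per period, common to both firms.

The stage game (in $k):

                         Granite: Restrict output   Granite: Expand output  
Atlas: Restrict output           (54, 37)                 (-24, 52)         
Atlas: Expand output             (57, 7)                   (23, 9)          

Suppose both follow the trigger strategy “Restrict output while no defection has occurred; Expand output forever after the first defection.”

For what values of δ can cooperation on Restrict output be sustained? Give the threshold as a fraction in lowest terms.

For Atlas: deviation gain 57−54 = 3, per-period punishment loss 54−23 = 31. IC gives δ ≥ 3/34.
For Granite: gain 15, loss 28 per period, so δ ≥ 15/43.
The tighter constraint is Granite's, so cooperation needs δ ≥ 15/43.

15/43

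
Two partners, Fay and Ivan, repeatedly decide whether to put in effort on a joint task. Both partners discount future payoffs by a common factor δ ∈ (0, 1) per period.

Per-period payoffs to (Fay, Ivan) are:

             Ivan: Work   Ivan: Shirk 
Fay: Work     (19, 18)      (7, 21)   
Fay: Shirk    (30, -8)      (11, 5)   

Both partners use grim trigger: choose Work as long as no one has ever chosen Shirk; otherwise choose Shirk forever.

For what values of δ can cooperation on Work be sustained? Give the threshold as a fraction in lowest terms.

Fay's threshold: (30−19)/(30−11) = 11/19.
Ivan's threshold: (21−18)/(21−5) = 3/16.
11/19 > 3/16, so Fay binds and δ* = 11/19.

11/19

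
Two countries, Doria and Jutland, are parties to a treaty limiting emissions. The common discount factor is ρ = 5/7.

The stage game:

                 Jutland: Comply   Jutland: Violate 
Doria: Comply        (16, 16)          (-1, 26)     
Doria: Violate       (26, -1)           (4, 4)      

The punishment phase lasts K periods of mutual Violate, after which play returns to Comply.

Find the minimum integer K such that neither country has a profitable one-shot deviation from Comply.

Need Σ_{k=1}^{K} ρ^k ≥ (26−16)/(16−4) = 0.8333 at ρ = 5/7.
At K = 1 the sum is 0.7143 < 0.8333; at K = 2 it is 1.2245 ≥ 0.8333.
So the minimum punishment length is K = 2.

2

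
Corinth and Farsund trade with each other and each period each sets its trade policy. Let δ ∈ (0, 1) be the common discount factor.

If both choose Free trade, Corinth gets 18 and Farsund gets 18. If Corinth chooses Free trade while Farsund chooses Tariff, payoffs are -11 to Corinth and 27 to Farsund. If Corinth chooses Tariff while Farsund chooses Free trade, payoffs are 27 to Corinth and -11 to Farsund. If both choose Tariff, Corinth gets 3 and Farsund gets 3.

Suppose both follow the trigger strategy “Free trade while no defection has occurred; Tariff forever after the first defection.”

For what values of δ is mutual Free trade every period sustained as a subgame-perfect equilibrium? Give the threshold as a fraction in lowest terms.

18/(1−δ) ≥ 27 + 3δ/(1−δ)
18 ≥ 27 − 24δ
δ ≥ 9/24 = 3/8.

3/8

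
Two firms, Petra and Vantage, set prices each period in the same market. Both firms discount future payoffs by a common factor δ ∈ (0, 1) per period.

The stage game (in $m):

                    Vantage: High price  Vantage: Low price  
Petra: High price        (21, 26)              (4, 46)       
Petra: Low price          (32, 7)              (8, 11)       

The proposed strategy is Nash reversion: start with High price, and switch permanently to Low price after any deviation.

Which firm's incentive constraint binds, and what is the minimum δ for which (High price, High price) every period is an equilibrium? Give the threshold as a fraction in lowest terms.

Vantage; δ ≥ 4/7

For Petra: deviation gain 32−21 = 11, per-period punishment loss 21−8 = 13. IC gives δ ≥ 11/24.
For Vantage: gain 20, loss 15 per period, so δ ≥ 20/35 = 4/7.
The tighter constraint is Vantage's, so cooperation needs δ ≥ 4/7.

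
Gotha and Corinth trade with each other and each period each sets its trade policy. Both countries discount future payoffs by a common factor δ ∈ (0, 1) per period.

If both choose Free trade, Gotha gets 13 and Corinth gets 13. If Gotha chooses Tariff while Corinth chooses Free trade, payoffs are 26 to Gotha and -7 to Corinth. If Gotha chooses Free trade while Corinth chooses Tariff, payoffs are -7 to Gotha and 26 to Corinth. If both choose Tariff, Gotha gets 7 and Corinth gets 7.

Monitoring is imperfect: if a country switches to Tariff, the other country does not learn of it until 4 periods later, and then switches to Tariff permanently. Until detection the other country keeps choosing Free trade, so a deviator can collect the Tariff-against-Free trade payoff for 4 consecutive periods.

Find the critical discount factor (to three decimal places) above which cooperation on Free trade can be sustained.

A deviator earns 26 for 4 periods, then 7 forever; cooperating earns 13 forever. Multiplying the IC by (1−δ):
13 ≥ 26(1−δ^4) + 7δ^4, so 19·δ^4 ≥ 13 and δ^4 ≥ 13/19.
δ ≥ (13/19)^(1/4) ≈ 0.909.

0.909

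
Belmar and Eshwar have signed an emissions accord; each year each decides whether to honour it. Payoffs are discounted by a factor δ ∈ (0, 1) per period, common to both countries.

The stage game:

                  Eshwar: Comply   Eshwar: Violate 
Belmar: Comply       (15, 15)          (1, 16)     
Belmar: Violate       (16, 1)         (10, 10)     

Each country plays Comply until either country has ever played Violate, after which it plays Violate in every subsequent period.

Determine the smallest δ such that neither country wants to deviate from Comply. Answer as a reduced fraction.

1/6

15/(1−δ) ≥ 16 + 10δ/(1−δ)
15 ≥ 16 − 6δ
δ ≥ 1/6.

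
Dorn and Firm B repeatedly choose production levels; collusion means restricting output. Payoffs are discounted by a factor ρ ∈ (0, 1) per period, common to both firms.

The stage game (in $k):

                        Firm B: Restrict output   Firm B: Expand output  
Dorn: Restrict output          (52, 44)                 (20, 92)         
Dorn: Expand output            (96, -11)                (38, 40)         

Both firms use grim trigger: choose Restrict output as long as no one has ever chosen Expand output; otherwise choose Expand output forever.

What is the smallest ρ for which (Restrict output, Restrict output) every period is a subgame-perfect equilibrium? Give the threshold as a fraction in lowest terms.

12/13

Dorn's threshold: (96−52)/(96−38) = 22/29.
Firm B's threshold: (92−44)/(92−40) = 12/13.
22/29 < 12/13, so Firm B binds and ρ* = 12/13.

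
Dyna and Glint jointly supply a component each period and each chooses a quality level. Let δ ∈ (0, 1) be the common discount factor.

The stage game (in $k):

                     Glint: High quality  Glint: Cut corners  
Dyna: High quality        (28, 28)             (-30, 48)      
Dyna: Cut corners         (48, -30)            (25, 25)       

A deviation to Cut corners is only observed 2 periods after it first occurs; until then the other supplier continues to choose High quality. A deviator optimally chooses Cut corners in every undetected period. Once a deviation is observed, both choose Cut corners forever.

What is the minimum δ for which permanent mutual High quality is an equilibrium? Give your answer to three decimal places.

The best deviation is to choose Cut corners for all 2 undetected periods, earning 48 each, then 25 forever once detected.
Deviation value: 48(1−δ^2)/(1−δ) + 25δ^2/(1−δ); cooperation value: 28/(1−δ).
IC: 28 ≥ 48(1−δ^2) + 25δ^2 = 48 − 23δ^2.
So δ^2 ≥ 20/23, giving δ ≥ (20/23)^(1/2) ≈ 0.933.

0.933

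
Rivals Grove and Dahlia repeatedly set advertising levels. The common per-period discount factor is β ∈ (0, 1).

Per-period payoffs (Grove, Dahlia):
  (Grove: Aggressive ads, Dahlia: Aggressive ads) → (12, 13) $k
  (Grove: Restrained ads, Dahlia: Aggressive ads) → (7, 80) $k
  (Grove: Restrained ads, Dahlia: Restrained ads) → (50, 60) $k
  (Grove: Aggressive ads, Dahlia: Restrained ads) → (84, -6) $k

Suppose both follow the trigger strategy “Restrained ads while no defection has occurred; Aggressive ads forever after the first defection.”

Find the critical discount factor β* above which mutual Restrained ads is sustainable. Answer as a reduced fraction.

Grove: cooperation gives 50 each period; deviation gives 84 once then 12 forever.
  50/(1−β) ≥ 84 + 12β/(1−β) ⇒ β ≥ 34/72 = 17/36.
Dahlia: cooperation gives 60 each period; deviation gives 80 once then 13 forever.
  β ≥ 20/67.
Both must hold, so the binding constraint is Grove's: β ≥ 17/36.

17/36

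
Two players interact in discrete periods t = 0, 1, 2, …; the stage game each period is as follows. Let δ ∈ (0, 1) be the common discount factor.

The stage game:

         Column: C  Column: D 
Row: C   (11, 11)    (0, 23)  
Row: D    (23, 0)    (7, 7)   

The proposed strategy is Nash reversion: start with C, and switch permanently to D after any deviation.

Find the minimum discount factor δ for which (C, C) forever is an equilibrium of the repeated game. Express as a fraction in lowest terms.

3/4

Under grim trigger the critical discount factor is (T−C)/(T−P) with T = 23, C = 11, P = 7.
δ* = (23−11)/(23−7) = 12/16 = 3/4.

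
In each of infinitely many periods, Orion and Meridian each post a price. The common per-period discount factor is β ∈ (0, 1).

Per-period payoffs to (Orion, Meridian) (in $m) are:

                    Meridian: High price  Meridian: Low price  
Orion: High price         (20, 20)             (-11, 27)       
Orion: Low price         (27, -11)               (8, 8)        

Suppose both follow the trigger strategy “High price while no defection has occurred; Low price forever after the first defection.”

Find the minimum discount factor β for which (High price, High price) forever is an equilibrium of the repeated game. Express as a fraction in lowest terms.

7/19

Cooperation forever yields 20 each period: 20/(1−β).
Deviating yields 27 once, then 8 forever: 27 + 8β/(1−β).
No profitable deviation requires 20/(1−β) ≥ 27 + 8β/(1−β).
Multiplying by (1−β): 20 ≥ 27(1−β) + 8β = 27 − 19β.
So 19β ≥ 7, i.e. β ≥ 7/19.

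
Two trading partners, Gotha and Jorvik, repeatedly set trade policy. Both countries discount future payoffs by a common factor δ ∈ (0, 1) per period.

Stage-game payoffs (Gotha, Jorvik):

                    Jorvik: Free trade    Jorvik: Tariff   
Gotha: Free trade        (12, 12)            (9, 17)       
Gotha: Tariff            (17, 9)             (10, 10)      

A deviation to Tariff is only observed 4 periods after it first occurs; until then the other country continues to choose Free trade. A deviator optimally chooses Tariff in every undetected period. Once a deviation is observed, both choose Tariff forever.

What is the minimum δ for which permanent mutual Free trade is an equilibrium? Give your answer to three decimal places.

0.919

A deviator earns 17 for 4 periods, then 10 forever; cooperating earns 12 forever. Multiplying the IC by (1−δ):
12 ≥ 17(1−δ^4) + 10δ^4, so 7·δ^4 ≥ 5 and δ^4 ≥ 5/7.
δ ≥ (5/7)^(1/4) ≈ 0.919.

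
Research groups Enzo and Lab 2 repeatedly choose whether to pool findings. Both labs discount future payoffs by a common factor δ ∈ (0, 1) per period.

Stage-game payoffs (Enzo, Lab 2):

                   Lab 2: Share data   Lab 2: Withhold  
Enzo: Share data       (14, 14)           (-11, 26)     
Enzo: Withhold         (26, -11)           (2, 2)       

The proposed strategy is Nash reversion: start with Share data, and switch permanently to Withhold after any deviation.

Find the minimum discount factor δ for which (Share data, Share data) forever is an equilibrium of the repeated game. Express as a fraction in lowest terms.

14/(1−δ) ≥ 26 + 2δ/(1−δ)
14 ≥ 26 − 24δ
δ ≥ 12/24 = 1/2.

1/2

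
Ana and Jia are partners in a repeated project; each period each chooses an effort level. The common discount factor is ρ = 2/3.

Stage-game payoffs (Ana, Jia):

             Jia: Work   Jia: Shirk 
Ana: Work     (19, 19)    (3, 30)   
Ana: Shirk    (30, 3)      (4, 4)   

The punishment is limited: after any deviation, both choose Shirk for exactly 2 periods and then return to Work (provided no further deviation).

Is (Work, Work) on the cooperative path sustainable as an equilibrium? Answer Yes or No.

A one-shot deviation gives 30 now, then 4 for 2 periods, then back to 19.
Gain from deviating: (30−19) today; loss: (19−4) in each of the next 2 periods.
No-deviation condition: (19−4)(ρ+…+ρ^2) ≥ 30−19, i.e. ρ+…+ρ^2 ≥ 11/15.
At ρ = 2/3: ρ+…+ρ^2 = 1.1111 ≥ 0.7333.
So cooperation is sustainable.

Yes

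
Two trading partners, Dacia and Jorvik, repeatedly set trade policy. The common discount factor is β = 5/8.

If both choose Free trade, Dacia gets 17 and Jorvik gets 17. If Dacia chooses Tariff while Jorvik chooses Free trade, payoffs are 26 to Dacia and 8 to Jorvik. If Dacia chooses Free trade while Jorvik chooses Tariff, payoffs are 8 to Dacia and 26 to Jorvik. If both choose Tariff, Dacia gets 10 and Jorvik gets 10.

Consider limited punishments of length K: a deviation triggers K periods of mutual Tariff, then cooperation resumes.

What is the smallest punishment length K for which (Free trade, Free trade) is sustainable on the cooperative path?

4

Need Σ_{k=1}^{K} β^k ≥ (26−17)/(17−10) = 1.2857 at β = 5/8.
At K = 3 the sum is 1.2598 < 1.2857; at K = 4 it is 1.4124 ≥ 1.2857.
So the minimum punishment length is K = 4.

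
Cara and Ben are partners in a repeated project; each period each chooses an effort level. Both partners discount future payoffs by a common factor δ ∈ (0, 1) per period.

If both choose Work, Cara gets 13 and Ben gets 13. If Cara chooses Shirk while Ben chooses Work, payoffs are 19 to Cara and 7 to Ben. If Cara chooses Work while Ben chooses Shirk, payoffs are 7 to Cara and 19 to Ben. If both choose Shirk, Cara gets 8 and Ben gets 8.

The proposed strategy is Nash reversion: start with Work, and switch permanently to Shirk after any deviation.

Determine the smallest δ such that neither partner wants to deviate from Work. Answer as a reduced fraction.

6/11

Cooperation forever yields 13 each period: 13/(1−δ).
Deviating yields 19 once, then 8 forever: 19 + 8δ/(1−δ).
No profitable deviation requires 13/(1−δ) ≥ 19 + 8δ/(1−δ).
Multiplying by (1−δ): 13 ≥ 19(1−δ) + 8δ = 19 − 11δ.
So 11δ ≥ 6, i.e. δ ≥ 6/11.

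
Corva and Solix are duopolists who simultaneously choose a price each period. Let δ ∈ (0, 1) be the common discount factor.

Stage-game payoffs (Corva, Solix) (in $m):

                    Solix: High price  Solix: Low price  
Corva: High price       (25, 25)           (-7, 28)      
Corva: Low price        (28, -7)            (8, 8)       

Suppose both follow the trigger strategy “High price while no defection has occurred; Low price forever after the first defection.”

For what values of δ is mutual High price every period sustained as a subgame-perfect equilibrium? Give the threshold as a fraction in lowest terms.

Under grim trigger the critical discount factor is (T−C)/(T−P) with T = 28, C = 25, P = 8.
δ* = (28−25)/(28−8) = 3/20.

3/20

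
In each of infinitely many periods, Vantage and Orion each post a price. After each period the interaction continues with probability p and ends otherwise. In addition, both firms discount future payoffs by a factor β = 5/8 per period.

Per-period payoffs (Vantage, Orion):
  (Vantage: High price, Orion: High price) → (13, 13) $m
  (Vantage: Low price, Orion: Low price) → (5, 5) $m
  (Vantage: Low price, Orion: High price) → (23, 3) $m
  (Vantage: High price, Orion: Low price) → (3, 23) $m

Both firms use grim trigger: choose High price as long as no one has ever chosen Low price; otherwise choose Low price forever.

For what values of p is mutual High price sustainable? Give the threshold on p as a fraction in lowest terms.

8/9

Expected continuation weight on next period's payoff is β·p = 5/8·p, which plays the role of the discount factor.
Cooperation requires 5/8·p ≥ (23−13)/(23−5) = 5/9, hence p ≥ 8/9.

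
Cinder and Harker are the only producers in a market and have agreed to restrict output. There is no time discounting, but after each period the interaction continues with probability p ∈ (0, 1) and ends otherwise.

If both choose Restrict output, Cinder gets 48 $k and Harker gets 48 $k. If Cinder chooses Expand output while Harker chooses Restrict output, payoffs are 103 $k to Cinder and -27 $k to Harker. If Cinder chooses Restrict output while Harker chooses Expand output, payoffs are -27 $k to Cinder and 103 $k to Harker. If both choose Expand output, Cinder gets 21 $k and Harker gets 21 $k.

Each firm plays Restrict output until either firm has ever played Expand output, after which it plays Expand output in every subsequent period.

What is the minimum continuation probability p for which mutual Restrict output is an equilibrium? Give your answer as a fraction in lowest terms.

55/82

With no time discounting, the continuation probability p plays the role of the discount factor.
Grim-trigger IC: 48/(1−p) ≥ 103 + 21p/(1−p) ⇒ p ≥ (103−48)/(103−21) = 55/82.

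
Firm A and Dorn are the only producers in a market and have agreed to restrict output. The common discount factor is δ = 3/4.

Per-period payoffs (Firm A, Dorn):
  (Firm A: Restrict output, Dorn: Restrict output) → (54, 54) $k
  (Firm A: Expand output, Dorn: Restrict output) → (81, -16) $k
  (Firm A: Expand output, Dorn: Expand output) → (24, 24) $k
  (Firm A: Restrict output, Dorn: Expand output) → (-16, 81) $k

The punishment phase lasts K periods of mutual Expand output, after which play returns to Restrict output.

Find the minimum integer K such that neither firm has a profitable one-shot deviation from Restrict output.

2

Need Σ_{k=1}^{K} δ^k ≥ (81−54)/(54−24) = 0.9000 at δ = 3/4.
At K = 1 the sum is 0.7500 < 0.9000; at K = 2 it is 1.3125 ≥ 0.9000.
So the minimum punishment length is K = 2.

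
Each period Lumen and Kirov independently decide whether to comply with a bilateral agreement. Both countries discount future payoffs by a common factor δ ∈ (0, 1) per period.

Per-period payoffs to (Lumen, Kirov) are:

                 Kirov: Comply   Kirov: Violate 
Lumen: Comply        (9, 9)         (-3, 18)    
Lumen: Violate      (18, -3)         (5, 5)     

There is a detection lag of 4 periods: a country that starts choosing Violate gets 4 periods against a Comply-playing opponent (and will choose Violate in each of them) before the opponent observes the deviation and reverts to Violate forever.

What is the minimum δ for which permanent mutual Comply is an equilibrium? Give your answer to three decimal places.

A deviator earns 18 for 4 periods, then 5 forever; cooperating earns 9 forever. Multiplying the IC by (1−δ):
9 ≥ 18(1−δ^4) + 5δ^4, so 13·δ^4 ≥ 9 and δ^4 ≥ 9/13.
δ ≥ (9/13)^(1/4) ≈ 0.912.

0.912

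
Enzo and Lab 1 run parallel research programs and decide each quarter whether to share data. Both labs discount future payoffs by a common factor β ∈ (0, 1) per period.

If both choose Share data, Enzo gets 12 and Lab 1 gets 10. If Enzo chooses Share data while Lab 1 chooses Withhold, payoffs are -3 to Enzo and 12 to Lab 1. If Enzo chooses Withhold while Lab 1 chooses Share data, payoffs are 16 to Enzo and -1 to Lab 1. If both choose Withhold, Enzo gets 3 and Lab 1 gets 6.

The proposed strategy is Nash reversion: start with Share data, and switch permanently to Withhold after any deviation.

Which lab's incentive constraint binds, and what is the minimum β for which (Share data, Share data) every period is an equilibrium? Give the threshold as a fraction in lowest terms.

Lab 1; β ≥ 1/3

For Enzo: deviation gain 16−12 = 4, per-period punishment loss 12−3 = 9. IC gives β ≥ 4/13.
For Lab 1: gain 2, loss 4 per period, so β ≥ 2/6 = 1/3.
The tighter constraint is Lab 1's, so cooperation needs β ≥ 1/3.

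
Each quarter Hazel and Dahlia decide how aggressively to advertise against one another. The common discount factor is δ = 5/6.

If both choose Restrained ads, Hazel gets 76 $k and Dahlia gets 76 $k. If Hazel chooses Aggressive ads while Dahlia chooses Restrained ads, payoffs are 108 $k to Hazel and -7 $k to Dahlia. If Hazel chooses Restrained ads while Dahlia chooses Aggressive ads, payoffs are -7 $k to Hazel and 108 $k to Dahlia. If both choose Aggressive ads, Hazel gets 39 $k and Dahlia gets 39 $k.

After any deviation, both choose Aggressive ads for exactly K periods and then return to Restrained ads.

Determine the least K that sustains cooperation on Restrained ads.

2

Need Σ_{k=1}^{K} δ^k ≥ (108−76)/(76−39) = 0.8649 at δ = 5/6.
At K = 1 the sum is 0.8333 < 0.8649; at K = 2 it is 1.5278 ≥ 0.8649.
So the minimum punishment length is K = 2.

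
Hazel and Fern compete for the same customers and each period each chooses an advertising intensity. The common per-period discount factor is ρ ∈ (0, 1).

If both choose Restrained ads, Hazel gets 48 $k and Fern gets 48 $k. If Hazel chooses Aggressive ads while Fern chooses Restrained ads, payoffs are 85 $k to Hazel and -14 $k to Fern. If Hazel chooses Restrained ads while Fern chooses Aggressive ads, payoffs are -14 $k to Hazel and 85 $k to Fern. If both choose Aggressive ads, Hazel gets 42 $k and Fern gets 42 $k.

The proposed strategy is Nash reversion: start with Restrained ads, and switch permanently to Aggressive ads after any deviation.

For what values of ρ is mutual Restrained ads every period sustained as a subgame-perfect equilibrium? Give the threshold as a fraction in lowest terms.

Cooperation forever yields 48 each period: 48/(1−ρ).
Deviating yields 85 once, then 42 forever: 85 + 42ρ/(1−ρ).
No profitable deviation requires 48/(1−ρ) ≥ 85 + 42ρ/(1−ρ).
Multiplying by (1−ρ): 48 ≥ 85(1−ρ) + 42ρ = 85 − 43ρ.
So 43ρ ≥ 37, i.e. ρ ≥ 37/43.

37/43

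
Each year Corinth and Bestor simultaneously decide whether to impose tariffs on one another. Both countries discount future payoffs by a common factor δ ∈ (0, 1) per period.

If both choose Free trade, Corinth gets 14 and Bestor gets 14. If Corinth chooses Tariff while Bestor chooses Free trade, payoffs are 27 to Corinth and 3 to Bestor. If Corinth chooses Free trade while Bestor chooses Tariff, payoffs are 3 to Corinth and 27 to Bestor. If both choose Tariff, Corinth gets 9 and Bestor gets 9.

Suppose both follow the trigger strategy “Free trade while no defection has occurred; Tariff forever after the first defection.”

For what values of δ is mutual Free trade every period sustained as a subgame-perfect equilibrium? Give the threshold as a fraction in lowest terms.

13/18

Under grim trigger the critical discount factor is (T−C)/(T−P) with T = 27, C = 14, P = 9.
δ* = (27−14)/(27−9) = 13/18.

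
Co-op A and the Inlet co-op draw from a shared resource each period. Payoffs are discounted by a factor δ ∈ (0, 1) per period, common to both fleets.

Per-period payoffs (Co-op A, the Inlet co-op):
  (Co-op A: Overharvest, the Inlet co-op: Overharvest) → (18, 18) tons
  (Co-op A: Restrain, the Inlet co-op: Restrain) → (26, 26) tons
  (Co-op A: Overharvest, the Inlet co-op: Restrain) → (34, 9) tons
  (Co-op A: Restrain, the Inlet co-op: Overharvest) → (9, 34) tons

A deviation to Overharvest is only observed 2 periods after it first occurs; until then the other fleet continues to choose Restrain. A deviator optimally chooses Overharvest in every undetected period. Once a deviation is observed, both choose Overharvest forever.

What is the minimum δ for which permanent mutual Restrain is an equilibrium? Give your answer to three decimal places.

0.707

The best deviation is to choose Overharvest for all 2 undetected periods, earning 34 each, then 18 forever once detected.
Deviation value: 34(1−δ^2)/(1−δ) + 18δ^2/(1−δ); cooperation value: 26/(1−δ).
IC: 26 ≥ 34(1−δ^2) + 18δ^2 = 34 − 16δ^2.
So δ^2 ≥ 8/16 = 1/2, giving δ ≥ (1/2)^(1/2) ≈ 0.707.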